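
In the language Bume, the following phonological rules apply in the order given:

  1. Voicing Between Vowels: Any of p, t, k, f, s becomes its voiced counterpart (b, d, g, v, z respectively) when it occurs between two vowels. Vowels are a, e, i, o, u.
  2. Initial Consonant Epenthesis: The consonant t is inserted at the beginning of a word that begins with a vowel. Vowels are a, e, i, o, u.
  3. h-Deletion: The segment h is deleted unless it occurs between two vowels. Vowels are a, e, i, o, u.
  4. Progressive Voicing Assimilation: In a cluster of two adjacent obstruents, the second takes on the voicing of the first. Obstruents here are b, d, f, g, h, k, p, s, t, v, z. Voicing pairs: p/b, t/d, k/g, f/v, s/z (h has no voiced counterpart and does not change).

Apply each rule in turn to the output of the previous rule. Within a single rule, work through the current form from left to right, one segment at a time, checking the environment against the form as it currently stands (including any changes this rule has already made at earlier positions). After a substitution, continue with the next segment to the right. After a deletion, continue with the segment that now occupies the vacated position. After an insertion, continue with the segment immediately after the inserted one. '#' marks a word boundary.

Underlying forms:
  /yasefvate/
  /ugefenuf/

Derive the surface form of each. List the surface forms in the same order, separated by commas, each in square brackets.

[yazeffade], [tugevenuf]

/yasefvate/:
  1 Voicing Between Vowels: [yasefvate] → [yazefvade]
  2 Initial Consonant Epenthesis: no change — [yazefvade]
  3 h-Deletion: no change — [yazefvade]
  4 Progressive Voicing Assimilation: [yazefvade] → [yazeffade]
/ugefenuf/:
  1 Voicing Between Vowels: [ugefenuf] → [ugevenuf]
  2 Initial Consonant Epenthesis: [ugevenuf] → [tugevenuf]
  3 h-Deletion: no change — [tugevenuf]
  4 Progressive Voicing Assimilation: no change — [tugevenuf]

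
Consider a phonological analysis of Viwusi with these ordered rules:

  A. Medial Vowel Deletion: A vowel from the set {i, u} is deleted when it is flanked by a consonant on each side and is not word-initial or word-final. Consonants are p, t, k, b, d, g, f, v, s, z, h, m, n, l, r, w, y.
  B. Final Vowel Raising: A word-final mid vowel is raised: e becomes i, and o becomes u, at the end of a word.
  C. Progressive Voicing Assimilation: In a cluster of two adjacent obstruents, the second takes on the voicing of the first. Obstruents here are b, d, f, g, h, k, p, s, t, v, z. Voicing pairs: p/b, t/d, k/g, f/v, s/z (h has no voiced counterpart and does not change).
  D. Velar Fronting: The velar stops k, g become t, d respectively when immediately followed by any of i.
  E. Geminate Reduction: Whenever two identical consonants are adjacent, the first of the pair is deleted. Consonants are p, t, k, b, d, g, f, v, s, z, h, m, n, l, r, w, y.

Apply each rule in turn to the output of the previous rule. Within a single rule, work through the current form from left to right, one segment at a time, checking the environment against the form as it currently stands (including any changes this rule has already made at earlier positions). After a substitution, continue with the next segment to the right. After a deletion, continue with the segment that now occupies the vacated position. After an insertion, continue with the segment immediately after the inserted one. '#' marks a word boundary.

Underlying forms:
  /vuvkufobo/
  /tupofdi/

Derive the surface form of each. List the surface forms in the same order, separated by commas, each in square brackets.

[vgvobu], [tpofti]

/vuvkufobo/:
  A Medial Vowel Deletion: [vuvkufobo] → [vvkfobo]
  B Final Vowel Raising: [vvkfobo] → [vvkfobu]
  C Progressive Voicing Assimilation: [vvkfobu] → [vvgvobu]
  D Velar Fronting: no change — [vvgvobu]
  E Geminate Reduction: [vvgvobu] → [vgvobu]
/tupofdi/:
  A Medial Vowel Deletion: [tupofdi] → [tpofdi]
  B Final Vowel Raising: no change — [tpofdi]
  C Progressive Voicing Assimilation: [tpofdi] → [tpofti]
  D Velar Fronting: no change — [tpofti]
  E Geminate Reduction: no change — [tpofti]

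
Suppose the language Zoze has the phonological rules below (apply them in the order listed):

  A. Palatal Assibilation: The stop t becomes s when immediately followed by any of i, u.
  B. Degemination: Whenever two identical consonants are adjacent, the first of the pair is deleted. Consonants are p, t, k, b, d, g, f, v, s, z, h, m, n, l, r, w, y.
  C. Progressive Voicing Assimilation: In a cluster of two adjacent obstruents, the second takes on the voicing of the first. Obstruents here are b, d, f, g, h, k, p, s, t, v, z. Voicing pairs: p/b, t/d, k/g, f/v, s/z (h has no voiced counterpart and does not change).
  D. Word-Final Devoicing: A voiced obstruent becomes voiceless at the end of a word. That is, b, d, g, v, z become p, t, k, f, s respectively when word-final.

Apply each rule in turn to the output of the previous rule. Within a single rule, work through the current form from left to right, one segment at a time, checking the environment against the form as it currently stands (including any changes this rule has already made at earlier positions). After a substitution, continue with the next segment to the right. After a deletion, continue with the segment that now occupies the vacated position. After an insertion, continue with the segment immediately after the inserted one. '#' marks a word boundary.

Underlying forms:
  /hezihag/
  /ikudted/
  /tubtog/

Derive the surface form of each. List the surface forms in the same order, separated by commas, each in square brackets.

/hezihag/:
  A Palatal Assibilation: no change — [hezihag]
  B Degemination: no change — [hezihag]
  C Progressive Voicing Assimilation: no change — [hezihag]
  D Word-Final Devoicing: [hezihag] → [hezihak]
/ikudted/:
  A Palatal Assibilation: no change — [ikudted]
  B Degemination: no change — [ikudted]
  C Progressive Voicing Assimilation: [ikudted] → [ikudded]
  D Word-Final Devoicing: [ikudded] → [ikuddet]
/tubtog/:
  A Palatal Assibilation: [tubtog] → [subtog]
  B Degemination: no change — [subtog]
  C Progressive Voicing Assimilation: [subtog] → [subdog]
  D Word-Final Devoicing: [subdog] → [subdok]

[hezihak], [ikuddet], [subdok]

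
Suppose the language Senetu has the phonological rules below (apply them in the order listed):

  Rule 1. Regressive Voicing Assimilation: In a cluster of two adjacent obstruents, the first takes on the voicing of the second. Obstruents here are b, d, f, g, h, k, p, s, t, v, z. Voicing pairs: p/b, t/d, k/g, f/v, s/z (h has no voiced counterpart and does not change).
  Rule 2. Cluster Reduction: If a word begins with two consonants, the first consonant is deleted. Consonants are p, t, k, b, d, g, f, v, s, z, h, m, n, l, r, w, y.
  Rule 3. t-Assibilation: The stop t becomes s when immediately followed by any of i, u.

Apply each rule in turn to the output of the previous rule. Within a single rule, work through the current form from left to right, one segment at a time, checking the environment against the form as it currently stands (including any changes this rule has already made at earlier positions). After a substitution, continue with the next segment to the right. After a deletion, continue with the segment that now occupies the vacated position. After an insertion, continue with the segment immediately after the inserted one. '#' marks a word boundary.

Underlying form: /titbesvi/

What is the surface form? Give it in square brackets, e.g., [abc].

Rule 1 Regressive Voicing Assimilation: [titbesvi] → [tidbezvi]
Rule 2 Cluster Reduction: no change — [tidbezvi]
Rule 3 t-Assibilation: [tidbezvi] → [sidbezvi]

[sidbezvi]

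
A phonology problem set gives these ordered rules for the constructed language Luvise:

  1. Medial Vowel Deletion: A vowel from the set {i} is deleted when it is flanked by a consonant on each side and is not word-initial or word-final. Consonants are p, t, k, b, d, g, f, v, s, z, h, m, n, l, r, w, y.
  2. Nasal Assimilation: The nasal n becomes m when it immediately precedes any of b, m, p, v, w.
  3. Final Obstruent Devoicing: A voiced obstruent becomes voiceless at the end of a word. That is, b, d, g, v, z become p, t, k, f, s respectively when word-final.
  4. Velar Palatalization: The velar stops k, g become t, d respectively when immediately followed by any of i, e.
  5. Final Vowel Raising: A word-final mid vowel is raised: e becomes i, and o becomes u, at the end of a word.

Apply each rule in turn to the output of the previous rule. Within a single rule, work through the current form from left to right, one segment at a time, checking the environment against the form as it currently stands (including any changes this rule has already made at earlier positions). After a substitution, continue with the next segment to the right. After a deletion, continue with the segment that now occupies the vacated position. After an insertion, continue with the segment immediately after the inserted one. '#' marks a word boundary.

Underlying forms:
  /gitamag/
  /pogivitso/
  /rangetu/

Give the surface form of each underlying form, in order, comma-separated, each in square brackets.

[gtamak], [pogvtsu], [randetu]

/gitamag/:
  1 Medial Vowel Deletion: [gitamag] → [gtamag]
  2 Nasal Assimilation: no change — [gtamag]
  3 Final Obstruent Devoicing: [gtamag] → [gtamak]
  4 Velar Palatalization: no change — [gtamak]
  5 Final Vowel Raising: no change — [gtamak]
/pogivitso/:
  1 Medial Vowel Deletion: [pogivitso] → [pogvtso]
  2 Nasal Assimilation: no change — [pogvtso]
  3 Final Obstruent Devoicing: no change — [pogvtso]
  4 Velar Palatalization: no change — [pogvtso]
  5 Final Vowel Raising: [pogvtso] → [pogvtsu]
/rangetu/:
  1 Medial Vowel Deletion: no change — [rangetu]
  2 Nasal Assimilation: no change — [rangetu]
  3 Final Obstruent Devoicing: no change — [rangetu]
  4 Velar Palatalization: [rangetu] → [randetu]
  5 Final Vowel Raising: no change — [randetu]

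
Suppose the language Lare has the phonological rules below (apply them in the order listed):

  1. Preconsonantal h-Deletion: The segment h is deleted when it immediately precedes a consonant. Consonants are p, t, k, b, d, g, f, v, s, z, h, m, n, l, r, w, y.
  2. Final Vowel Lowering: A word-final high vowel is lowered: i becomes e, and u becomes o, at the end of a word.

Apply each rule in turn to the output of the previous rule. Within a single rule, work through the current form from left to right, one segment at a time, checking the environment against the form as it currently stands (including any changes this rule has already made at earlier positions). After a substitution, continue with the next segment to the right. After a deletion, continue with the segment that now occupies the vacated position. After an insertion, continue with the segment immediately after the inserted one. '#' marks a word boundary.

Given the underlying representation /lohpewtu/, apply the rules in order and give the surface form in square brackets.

1 Preconsonantal h-Deletion: [lohpewtu] → [lopewtu]
2 Final Vowel Lowering: [lopewtu] → [lopewto]

[lopewto]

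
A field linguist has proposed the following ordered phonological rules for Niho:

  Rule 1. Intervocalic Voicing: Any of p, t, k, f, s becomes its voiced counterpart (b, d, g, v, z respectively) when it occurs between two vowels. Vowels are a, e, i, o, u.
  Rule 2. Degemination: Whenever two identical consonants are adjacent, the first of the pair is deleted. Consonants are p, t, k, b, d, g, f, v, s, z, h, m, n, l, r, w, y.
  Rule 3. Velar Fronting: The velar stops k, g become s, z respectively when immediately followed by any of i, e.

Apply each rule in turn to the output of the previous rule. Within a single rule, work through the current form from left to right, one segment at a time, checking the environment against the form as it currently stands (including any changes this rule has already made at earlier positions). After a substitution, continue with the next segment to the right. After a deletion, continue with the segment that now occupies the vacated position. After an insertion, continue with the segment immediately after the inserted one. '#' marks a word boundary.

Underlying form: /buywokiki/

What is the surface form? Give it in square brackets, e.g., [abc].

Rule 1 Intervocalic Voicing: [buywokiki] → [buywogigi]
Rule 2 Degemination: no change — [buywogigi]
Rule 3 Velar Fronting: [buywogigi] → [buywozizi]

[buywozizi]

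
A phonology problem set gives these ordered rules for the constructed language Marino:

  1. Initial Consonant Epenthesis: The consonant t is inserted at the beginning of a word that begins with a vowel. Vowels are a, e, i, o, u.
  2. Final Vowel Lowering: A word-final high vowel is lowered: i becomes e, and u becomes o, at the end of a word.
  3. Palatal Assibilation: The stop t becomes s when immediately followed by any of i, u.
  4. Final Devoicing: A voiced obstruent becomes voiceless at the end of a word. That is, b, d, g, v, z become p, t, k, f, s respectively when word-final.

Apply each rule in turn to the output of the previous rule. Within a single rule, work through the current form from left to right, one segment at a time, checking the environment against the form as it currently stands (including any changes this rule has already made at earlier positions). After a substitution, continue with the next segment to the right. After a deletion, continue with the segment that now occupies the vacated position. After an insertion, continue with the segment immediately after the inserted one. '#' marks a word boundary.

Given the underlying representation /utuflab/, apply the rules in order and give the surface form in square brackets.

[susuflap]

1 Initial Consonant Epenthesis: [utuflab] → [tutuflab]
2 Final Vowel Lowering: no change — [tutuflab]
3 Palatal Assibilation: [tutuflab] → [susuflab]
4 Final Devoicing: [susuflab] → [susuflap]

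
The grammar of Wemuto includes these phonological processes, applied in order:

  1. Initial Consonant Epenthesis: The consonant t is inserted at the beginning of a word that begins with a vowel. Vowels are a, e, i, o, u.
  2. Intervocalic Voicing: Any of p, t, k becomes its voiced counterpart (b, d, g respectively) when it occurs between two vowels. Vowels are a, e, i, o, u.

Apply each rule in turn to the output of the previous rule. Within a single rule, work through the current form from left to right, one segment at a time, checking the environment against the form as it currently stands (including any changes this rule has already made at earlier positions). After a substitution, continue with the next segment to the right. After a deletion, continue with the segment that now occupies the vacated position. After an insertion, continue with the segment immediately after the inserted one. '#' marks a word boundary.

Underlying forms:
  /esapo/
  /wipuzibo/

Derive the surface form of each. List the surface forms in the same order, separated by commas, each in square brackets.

/esapo/:
  1 Initial Consonant Epenthesis: [esapo] → [tesapo]
  2 Intervocalic Voicing: [tesapo] → [tesabo]
/wipuzibo/:
  1 Initial Consonant Epenthesis: no change — [wipuzibo]
  2 Intervocalic Voicing: [wipuzibo] → [wibuzibo]

[tesabo], [wibuzibo]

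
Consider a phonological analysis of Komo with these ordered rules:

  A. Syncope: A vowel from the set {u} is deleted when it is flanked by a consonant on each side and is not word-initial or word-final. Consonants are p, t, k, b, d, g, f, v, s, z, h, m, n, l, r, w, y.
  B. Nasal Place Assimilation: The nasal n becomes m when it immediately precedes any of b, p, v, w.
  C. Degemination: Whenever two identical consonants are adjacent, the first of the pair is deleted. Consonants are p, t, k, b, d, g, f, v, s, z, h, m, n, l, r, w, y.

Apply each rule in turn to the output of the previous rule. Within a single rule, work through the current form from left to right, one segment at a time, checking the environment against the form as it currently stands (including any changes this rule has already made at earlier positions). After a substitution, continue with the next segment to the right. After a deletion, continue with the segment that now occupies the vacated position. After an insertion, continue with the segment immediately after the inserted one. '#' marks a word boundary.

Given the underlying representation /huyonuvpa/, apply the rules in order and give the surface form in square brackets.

[hyomvpa]

A Syncope: [huyonuvpa] → [hyonvpa]
B Nasal Place Assimilation: [hyonvpa] → [hyomvpa]
C Degemination: no change — [hyomvpa]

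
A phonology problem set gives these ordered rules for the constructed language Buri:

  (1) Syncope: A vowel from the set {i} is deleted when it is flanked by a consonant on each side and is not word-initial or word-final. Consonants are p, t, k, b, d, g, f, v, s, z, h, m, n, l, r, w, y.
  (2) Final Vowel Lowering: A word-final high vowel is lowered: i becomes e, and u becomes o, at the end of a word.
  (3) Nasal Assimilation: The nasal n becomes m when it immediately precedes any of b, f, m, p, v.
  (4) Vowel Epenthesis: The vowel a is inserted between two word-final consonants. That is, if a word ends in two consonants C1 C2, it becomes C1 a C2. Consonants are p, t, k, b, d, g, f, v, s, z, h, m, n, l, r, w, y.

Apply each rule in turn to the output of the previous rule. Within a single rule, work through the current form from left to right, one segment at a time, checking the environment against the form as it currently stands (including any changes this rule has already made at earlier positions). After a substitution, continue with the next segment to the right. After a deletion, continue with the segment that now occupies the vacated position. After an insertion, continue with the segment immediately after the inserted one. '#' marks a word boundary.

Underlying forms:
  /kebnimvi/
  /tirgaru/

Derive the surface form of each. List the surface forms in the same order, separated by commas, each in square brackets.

/kebnimvi/:
  (1) Syncope: [kebnimvi] → [kebnmvi]
  (2) Final Vowel Lowering: [kebnmvi] → [kebnmve]
  (3) Nasal Assimilation: [kebnmve] → [kebmmve]
  (4) Vowel Epenthesis: no change — [kebmmve]
/tirgaru/:
  (1) Syncope: [tirgaru] → [trgaru]
  (2) Final Vowel Lowering: [trgaru] → [trgaro]
  (3) Nasal Assimilation: no change — [trgaro]
  (4) Vowel Epenthesis: no change — [trgaro]

[kebmmve], [trgaro]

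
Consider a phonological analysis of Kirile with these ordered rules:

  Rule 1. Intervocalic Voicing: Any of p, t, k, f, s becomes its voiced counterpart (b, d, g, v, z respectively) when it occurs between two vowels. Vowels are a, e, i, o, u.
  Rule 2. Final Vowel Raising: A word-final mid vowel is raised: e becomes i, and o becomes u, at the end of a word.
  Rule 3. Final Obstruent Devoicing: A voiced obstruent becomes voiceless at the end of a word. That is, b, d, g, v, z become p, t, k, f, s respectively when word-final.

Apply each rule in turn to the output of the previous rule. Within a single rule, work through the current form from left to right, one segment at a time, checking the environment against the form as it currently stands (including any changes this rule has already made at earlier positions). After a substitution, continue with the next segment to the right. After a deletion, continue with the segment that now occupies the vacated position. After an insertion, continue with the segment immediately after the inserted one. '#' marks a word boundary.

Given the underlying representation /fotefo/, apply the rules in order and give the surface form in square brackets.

[fodevu]

Rule 1 Intervocalic Voicing: [fotefo] → [fodevo]
Rule 2 Final Vowel Raising: [fodevo] → [fodevu]
Rule 3 Final Obstruent Devoicing: no change — [fodevu]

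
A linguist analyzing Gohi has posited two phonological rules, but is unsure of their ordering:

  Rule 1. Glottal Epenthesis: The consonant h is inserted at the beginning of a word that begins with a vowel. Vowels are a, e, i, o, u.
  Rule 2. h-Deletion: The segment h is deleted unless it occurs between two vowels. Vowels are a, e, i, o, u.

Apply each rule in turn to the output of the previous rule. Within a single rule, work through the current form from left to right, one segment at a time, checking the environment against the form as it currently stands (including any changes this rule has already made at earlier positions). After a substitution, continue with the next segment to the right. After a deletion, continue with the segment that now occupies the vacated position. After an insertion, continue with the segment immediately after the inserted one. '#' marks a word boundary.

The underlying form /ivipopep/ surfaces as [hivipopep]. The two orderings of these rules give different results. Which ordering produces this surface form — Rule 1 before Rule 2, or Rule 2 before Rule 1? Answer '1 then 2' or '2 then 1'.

Order 1 then 2:
  1 Glottal Epenthesis: [ivipopep] → [hivipopep]
  2 h-Deletion: [hivipopep] → [ivipopep]
  result: [ivipopep]
Order 2 then 1:
  2 h-Deletion: no change — [ivipopep]
  1 Glottal Epenthesis: [ivipopep] → [hivipopep]
  result: [hivipopep]

2 then 1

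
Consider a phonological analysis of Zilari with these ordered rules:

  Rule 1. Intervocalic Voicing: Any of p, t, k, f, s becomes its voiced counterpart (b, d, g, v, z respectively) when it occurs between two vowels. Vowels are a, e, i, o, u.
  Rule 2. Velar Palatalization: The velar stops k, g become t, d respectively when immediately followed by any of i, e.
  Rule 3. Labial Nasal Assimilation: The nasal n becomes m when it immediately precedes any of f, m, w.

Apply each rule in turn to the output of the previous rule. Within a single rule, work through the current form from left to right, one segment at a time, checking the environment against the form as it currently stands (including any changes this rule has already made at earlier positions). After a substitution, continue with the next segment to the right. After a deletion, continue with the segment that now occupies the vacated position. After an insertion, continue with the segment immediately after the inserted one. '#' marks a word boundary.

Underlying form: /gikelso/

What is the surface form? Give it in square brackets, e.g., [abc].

Rule 1 Intervocalic Voicing: [gikelso] → [gigelso]
Rule 2 Velar Palatalization: [gigelso] → [didelso]
Rule 3 Labial Nasal Assimilation: no change — [didelso]

[didelso]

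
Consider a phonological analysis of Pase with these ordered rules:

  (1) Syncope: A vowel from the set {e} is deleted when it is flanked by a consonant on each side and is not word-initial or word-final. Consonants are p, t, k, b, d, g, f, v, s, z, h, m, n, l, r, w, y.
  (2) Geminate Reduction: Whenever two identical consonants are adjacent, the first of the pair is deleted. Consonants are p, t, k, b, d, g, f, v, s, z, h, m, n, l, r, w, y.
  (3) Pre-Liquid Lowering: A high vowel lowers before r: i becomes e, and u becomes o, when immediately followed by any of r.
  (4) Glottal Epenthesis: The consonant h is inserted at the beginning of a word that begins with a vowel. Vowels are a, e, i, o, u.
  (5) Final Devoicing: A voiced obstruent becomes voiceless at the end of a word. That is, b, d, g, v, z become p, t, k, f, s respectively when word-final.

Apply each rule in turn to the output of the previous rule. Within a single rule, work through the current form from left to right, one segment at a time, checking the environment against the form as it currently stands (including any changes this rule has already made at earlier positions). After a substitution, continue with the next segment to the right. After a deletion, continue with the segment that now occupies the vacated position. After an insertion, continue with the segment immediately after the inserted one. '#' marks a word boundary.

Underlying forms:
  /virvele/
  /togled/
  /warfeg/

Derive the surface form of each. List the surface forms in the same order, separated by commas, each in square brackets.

/virvele/:
  (1) Syncope: [virvele] → [virvle]
  (2) Geminate Reduction: no change — [virvle]
  (3) Pre-Liquid Lowering: [virvle] → [vervle]
  (4) Glottal Epenthesis: no change — [vervle]
  (5) Final Devoicing: no change — [vervle]
/togled/:
  (1) Syncope: [togled] → [togld]
  (2) Geminate Reduction: no change — [togld]
  (3) Pre-Liquid Lowering: no change — [togld]
  (4) Glottal Epenthesis: no change — [togld]
  (5) Final Devoicing: [togld] → [toglt]
/warfeg/:
  (1) Syncope: [warfeg] → [warfg]
  (2) Geminate Reduction: no change — [warfg]
  (3) Pre-Liquid Lowering: no change — [warfg]
  (4) Glottal Epenthesis: no change — [warfg]
  (5) Final Devoicing: [warfg] → [warfk]

[vervle], [toglt], [warfk]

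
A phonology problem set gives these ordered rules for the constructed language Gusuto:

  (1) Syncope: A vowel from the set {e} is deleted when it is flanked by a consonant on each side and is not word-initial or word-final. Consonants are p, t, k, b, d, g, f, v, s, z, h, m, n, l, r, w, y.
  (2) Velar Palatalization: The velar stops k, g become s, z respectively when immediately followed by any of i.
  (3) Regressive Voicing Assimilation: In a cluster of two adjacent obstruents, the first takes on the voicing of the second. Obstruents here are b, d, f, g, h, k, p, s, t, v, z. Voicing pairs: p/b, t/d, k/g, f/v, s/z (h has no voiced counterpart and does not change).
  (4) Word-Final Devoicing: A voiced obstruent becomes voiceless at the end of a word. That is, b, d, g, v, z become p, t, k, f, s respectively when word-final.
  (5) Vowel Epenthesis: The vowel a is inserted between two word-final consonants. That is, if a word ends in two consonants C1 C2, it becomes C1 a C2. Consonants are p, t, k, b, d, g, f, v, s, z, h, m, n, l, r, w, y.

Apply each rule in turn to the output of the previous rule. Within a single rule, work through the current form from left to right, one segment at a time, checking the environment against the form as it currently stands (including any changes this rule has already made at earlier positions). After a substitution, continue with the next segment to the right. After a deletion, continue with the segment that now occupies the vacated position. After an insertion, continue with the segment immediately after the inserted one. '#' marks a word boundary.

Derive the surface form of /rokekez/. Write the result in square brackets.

[rokgas]

(1) Syncope: [rokekez] → [rokkz]
(2) Velar Palatalization: no change — [rokkz]
(3) Regressive Voicing Assimilation: [rokkz] → [rokgz]
(4) Word-Final Devoicing: [rokgz] → [rokgs]
(5) Vowel Epenthesis: [rokgs] → [rokgas]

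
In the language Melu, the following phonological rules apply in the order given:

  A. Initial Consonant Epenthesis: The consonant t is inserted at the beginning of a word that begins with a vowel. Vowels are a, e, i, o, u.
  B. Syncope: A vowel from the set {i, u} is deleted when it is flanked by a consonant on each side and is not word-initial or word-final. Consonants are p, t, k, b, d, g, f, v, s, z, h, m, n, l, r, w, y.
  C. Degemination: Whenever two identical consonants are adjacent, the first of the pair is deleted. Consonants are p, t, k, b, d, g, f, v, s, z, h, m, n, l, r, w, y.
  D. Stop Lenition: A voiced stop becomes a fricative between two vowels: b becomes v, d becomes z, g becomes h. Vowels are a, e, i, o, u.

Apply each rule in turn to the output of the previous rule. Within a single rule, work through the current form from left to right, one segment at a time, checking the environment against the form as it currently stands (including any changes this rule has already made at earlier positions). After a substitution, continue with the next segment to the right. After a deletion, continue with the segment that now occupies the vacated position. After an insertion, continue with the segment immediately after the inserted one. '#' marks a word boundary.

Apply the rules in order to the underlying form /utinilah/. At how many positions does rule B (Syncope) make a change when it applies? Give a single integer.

A Initial Consonant Epenthesis: [utinilah] → [tutinilah]
B Syncope: [tutinilah] → [ttnlah]
C Degemination: [ttnlah] → [tnlah]
D Stop Lenition: no change — [tnlah]
Rule B changed 3 position(s).

3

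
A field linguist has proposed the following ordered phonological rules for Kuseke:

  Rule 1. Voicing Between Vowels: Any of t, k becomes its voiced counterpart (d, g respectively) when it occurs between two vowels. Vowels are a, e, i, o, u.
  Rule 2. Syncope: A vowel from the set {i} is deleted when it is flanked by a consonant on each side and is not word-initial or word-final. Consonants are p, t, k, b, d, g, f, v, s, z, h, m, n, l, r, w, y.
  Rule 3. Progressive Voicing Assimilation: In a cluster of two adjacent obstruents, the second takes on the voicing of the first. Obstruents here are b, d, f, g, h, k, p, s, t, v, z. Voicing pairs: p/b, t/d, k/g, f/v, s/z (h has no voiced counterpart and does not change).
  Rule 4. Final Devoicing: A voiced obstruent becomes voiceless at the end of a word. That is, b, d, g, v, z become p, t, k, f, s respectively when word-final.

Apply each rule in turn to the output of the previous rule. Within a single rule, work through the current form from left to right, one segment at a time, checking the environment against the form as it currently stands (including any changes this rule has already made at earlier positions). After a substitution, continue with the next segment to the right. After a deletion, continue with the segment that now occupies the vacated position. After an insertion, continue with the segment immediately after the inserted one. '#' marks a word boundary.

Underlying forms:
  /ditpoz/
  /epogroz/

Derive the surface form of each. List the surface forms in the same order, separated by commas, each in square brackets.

/ditpoz/:
  Rule 1 Voicing Between Vowels: no change — [ditpoz]
  Rule 2 Syncope: [ditpoz] → [dtpoz]
  Rule 3 Progressive Voicing Assimilation: [dtpoz] → [ddboz]
  Rule 4 Final Devoicing: [ddboz] → [ddbos]
/epogroz/:
  Rule 1 Voicing Between Vowels: no change — [epogroz]
  Rule 2 Syncope: no change — [epogroz]
  Rule 3 Progressive Voicing Assimilation: no change — [epogroz]
  Rule 4 Final Devoicing: [epogroz] → [epogros]

[ddbos], [epogros]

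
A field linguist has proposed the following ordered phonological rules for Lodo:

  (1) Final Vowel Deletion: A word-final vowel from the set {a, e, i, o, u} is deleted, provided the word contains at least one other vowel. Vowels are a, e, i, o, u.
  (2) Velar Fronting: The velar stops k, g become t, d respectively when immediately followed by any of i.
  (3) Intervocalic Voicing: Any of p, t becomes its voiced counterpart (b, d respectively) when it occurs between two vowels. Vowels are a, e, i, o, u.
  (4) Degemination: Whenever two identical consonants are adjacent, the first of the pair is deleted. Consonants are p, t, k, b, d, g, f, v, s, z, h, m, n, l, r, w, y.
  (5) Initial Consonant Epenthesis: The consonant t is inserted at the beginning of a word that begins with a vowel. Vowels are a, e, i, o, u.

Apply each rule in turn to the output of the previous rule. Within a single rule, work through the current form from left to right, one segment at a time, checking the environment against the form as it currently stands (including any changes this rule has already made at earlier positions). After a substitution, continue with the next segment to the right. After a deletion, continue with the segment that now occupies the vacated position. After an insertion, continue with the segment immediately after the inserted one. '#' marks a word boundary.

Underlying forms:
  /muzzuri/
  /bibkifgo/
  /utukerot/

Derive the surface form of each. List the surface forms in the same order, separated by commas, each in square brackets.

/muzzuri/:
  (1) Final Vowel Deletion: [muzzuri] → [muzzur]
  (2) Velar Fronting: no change — [muzzur]
  (3) Intervocalic Voicing: no change — [muzzur]
  (4) Degemination: [muzzur] → [muzur]
  (5) Initial Consonant Epenthesis: no change — [muzur]
/bibkifgo/:
  (1) Final Vowel Deletion: [bibkifgo] → [bibkifg]
  (2) Velar Fronting: [bibkifg] → [bibtifg]
  (3) Intervocalic Voicing: no change — [bibtifg]
  (4) Degemination: no change — [bibtifg]
  (5) Initial Consonant Epenthesis: no change — [bibtifg]
/utukerot/:
  (1) Final Vowel Deletion: no change — [utukerot]
  (2) Velar Fronting: no change — [utukerot]
  (3) Intervocalic Voicing: [utukerot] → [udukerot]
  (4) Degemination: no change — [udukerot]
  (5) Initial Consonant Epenthesis: [udukerot] → [tudukerot]

[muzur], [bibtifg], [tudukerot]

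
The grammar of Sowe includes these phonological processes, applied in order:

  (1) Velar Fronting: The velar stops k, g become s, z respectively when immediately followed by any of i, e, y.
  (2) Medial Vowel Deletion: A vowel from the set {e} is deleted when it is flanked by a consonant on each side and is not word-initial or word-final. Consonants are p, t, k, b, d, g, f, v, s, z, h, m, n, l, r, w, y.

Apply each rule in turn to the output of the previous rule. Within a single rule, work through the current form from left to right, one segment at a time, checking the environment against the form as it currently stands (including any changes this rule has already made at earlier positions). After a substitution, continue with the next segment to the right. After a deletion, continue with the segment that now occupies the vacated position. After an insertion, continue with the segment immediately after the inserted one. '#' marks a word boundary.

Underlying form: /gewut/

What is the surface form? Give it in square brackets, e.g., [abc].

[zwut]

(1) Velar Fronting: [gewut] → [zewut]
(2) Medial Vowel Deletion: [zewut] → [zwut]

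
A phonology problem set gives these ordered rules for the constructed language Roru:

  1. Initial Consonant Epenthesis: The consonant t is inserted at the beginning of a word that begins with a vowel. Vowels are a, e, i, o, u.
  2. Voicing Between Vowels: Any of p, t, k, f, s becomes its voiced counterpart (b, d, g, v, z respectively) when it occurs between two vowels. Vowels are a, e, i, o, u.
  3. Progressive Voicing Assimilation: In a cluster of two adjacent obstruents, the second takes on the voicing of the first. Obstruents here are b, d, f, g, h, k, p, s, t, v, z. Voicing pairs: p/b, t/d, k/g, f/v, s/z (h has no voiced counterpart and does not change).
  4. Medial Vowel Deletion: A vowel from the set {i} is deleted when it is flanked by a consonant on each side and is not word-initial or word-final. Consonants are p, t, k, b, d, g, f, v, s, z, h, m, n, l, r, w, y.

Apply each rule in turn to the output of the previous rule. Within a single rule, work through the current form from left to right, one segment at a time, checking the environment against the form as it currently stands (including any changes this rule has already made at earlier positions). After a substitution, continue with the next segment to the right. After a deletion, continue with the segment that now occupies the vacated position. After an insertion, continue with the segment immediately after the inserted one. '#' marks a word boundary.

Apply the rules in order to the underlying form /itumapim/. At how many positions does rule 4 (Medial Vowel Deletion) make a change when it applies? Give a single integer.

1 Initial Consonant Epenthesis: [itumapim] → [titumapim]
2 Voicing Between Vowels: [titumapim] → [tidumabim]
3 Progressive Voicing Assimilation: no change — [tidumabim]
4 Medial Vowel Deletion: [tidumabim] → [tdumabm]
Rule 4 changed 2 position(s).

2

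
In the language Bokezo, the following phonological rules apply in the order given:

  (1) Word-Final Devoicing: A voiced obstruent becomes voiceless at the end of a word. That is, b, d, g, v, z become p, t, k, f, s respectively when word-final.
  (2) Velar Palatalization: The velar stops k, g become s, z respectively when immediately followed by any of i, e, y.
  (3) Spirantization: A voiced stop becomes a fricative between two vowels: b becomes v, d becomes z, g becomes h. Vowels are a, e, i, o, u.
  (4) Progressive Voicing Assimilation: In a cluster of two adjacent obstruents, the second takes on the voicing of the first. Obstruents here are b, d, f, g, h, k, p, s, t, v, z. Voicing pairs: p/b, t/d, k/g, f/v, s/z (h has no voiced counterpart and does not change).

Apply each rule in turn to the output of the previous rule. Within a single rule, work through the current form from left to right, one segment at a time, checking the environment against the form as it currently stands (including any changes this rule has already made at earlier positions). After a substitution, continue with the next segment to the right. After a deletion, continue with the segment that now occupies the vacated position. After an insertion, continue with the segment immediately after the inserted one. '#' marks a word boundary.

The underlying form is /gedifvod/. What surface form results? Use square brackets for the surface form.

(1) Word-Final Devoicing: [gedifvod] → [gedifvot]
(2) Velar Palatalization: [gedifvot] → [zedifvot]
(3) Spirantization: [zedifvot] → [zezifvot]
(4) Progressive Voicing Assimilation: [zezifvot] → [zeziffot]

[zeziffot]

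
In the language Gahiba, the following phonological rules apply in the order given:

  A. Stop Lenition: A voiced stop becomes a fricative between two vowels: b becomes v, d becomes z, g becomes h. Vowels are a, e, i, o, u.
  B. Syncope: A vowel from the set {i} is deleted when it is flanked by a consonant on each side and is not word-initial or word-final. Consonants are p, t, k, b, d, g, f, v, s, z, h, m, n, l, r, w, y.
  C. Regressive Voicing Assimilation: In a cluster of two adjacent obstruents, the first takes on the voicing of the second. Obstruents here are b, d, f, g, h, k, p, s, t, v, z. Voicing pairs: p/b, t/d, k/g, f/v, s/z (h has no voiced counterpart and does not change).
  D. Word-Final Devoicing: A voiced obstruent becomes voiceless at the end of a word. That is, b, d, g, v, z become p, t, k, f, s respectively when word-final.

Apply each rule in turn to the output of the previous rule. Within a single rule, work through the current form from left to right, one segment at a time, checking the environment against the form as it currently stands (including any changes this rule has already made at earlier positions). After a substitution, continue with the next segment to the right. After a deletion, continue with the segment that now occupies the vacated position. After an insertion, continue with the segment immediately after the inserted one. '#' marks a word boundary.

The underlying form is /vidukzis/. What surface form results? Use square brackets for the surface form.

A Stop Lenition: [vidukzis] → [vizukzis]
B Syncope: [vizukzis] → [vzukzs]
C Regressive Voicing Assimilation: [vzukzs] → [vzugss]
D Word-Final Devoicing: no change — [vzugss]

[vzugss]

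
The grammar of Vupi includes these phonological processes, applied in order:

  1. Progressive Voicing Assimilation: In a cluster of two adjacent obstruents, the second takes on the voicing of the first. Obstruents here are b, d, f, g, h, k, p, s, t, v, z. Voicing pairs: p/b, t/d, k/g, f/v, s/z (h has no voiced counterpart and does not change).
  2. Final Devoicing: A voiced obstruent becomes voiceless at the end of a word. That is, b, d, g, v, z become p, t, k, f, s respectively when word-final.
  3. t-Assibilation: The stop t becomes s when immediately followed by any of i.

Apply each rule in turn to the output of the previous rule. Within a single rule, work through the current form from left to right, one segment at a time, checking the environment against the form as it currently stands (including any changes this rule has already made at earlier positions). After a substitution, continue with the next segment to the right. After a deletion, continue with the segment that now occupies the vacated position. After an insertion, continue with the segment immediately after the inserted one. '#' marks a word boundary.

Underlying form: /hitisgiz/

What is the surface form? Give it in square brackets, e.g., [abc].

1 Progressive Voicing Assimilation: [hitisgiz] → [hitiskiz]
2 Final Devoicing: [hitiskiz] → [hitiskis]
3 t-Assibilation: [hitiskis] → [hisiskis]

[hisiskis]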